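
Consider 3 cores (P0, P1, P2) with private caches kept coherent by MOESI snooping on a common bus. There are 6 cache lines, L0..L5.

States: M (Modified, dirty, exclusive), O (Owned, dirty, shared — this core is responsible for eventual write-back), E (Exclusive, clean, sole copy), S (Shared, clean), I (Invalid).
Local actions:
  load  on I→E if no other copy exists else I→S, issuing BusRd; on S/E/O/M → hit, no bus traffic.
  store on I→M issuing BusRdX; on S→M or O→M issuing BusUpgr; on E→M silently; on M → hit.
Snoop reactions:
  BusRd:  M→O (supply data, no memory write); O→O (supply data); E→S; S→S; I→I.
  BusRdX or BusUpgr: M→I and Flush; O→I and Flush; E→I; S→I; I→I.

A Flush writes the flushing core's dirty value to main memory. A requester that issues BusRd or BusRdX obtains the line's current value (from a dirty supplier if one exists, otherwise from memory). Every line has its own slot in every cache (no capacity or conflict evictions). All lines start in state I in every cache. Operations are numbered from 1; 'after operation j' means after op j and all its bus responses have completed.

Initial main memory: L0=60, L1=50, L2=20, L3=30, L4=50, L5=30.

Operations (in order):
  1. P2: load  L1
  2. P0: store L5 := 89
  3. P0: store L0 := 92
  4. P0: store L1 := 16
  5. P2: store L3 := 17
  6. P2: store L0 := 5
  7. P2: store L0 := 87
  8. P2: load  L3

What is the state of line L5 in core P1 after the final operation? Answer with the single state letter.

[1] P2: load  L1 | P0:I, P1:I, P2:E(50) | bus: BusRd
[2] P0: store L5 := 89 | P0:M(89), P1:I, P2:I | bus: BusRdX
[3] P0: store L0 := 92 | P0:M(92), P1:I, P2:I | bus: BusRdX
[4] P0: store L1 := 16 | P0:M(16), P1:I, P2:I | bus: BusRdX
[5] P2: store L3 := 17 | P0:I, P1:I, P2:M(17) | bus: BusRdX
[6] P2: store L0 := 5 | P0:I, P1:I, P2:M(5) | bus: BusRdX,Flush
[7] P2: store L0 := 87 | P0:I, P1:I, P2:M(87) | bus: none
[8] P2: load  L3 | P0:I, P1:I, P2:M(17) | bus: none

state = I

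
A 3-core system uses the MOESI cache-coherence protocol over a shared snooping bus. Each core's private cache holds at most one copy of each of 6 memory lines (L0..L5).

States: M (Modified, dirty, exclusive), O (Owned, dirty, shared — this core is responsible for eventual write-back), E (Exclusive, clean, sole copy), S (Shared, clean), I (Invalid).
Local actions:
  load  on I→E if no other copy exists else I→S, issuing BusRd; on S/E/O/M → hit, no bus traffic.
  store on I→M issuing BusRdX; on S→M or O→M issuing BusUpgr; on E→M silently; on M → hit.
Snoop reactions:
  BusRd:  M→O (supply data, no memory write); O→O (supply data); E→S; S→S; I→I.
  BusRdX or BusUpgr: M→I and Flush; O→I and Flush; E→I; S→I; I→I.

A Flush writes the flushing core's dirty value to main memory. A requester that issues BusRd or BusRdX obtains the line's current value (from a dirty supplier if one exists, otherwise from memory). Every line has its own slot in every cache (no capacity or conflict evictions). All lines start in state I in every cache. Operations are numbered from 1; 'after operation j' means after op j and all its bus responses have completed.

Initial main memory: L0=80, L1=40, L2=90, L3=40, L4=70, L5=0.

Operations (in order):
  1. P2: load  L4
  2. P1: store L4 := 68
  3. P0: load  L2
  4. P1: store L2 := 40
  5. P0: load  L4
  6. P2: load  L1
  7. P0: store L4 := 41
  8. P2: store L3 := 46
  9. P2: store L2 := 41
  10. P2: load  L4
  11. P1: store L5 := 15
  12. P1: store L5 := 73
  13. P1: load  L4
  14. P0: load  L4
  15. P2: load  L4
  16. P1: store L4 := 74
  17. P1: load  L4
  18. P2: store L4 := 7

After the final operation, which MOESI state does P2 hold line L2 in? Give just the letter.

  op1 P2: load  L4 → I/I/E on L4; bus BusRd; mem=70
  op2 P1: store L4 := 68 → I/M/I on L4; bus BusRdX; mem=70
  op3 P0: load  L2 → E/I/I on L2; bus BusRd; mem=90
  op4 P1: store L2 := 40 → I/M/I on L2; bus BusRdX; mem=90
  op5 P0: load  L4 → S/O/I on L4; bus BusRd; mem=70
  op6 P2: load  L1 → I/I/E on L1; bus BusRd; mem=40
  op7 P0: store L4 := 41 → M/I/I on L4; bus BusUpgr Flush; mem=68
  op8 P2: store L3 := 46 → I/I/M on L3; bus BusRdX; mem=40
  op9 P2: store L2 := 41 → I/I/M on L2; bus BusRdX Flush; mem=40
  op10 P2: load  L4 → O/I/S on L4; bus BusRd; mem=68
  op11 P1: store L5 := 15 → I/M/I on L5; bus BusRdX; mem=0
  op12 P1: store L5 := 73 → I/M/I on L5; bus (none); mem=0
  op13 P1: load  L4 → O/S/S on L4; bus BusRd; mem=68
  op14 P0: load  L4 → O/S/S on L4; bus (none); mem=68
  op15 P2: load  L4 → O/S/S on L4; bus (none); mem=68
  op16 P1: store L4 := 74 → I/M/I on L4; bus BusUpgr Flush; mem=41
  op17 P1: load  L4 → I/M/I on L4; bus (none); mem=41
  op18 P2: store L4 := 7 → I/I/M on L4; bus BusRdX Flush; mem=74

state = M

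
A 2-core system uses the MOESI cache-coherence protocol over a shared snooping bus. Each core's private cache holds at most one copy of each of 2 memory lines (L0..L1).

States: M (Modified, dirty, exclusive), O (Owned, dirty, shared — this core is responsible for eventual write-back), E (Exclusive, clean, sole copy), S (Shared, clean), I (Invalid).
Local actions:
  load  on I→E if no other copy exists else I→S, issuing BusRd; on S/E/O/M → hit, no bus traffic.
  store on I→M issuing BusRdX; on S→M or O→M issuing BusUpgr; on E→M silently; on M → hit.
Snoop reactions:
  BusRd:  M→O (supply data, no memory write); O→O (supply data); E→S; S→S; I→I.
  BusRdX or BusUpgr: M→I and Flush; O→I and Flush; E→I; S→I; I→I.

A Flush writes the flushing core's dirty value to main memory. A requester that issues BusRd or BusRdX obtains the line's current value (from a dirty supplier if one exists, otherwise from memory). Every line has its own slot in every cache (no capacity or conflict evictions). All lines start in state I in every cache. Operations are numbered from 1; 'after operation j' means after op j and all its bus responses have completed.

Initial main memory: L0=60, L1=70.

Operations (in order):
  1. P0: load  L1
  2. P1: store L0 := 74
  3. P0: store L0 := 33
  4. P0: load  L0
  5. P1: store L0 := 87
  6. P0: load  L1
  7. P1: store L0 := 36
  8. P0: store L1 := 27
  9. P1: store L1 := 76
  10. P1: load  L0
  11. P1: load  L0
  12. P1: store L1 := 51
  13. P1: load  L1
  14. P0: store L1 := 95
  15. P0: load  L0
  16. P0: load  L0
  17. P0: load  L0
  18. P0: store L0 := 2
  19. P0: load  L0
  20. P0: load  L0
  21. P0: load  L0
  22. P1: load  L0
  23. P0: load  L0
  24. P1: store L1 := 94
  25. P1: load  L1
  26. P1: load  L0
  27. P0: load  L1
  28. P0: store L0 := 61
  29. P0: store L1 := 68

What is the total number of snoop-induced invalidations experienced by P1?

1. P0: load  L1  bus=[BusRd]  L1: P0=E P1=I  mem[L1]=70
2. P1: store L0 := 74  bus=[BusRdX]  L0: P0=I P1=M  mem[L0]=60
3. P0: store L0 := 33  bus=[BusRdX,Flush]  L0: P0=M P1=I  mem[L0]=74
4. P0: load  L0  bus=[-]  L0: P0=M P1=I  mem[L0]=74
5. P1: store L0 := 87  bus=[BusRdX,Flush]  L0: P0=I P1=M  mem[L0]=33
6. P0: load  L1  bus=[-]  L1: P0=E P1=I  mem[L1]=70
7. P1: store L0 := 36  bus=[-]  L0: P0=I P1=M  mem[L0]=33
8. P0: store L1 := 27  bus=[-]  L1: P0=M P1=I  mem[L1]=70
9. P1: store L1 := 76  bus=[BusRdX,Flush]  L1: P0=I P1=M  mem[L1]=27
10. P1: load  L0  bus=[-]  L0: P0=I P1=M  mem[L0]=33
11. P1: load  L0  bus=[-]  L0: P0=I P1=M  mem[L0]=33
12. P1: store L1 := 51  bus=[-]  L1: P0=I P1=M  mem[L1]=27
13. P1: load  L1  bus=[-]  L1: P0=I P1=M  mem[L1]=27
14. P0: store L1 := 95  bus=[BusRdX,Flush]  L1: P0=M P1=I  mem[L1]=51
15. P0: load  L0  bus=[BusRd]  L0: P0=S P1=O  mem[L0]=33
16. P0: load  L0  bus=[-]  L0: P0=S P1=O  mem[L0]=33
17. P0: load  L0  bus=[-]  L0: P0=S P1=O  mem[L0]=33
18. P0: store L0 := 2  bus=[BusUpgr,Flush]  L0: P0=M P1=I  mem[L0]=36
19. P0: load  L0  bus=[-]  L0: P0=M P1=I  mem[L0]=36
20. P0: load  L0  bus=[-]  L0: P0=M P1=I  mem[L0]=36
21. P0: load  L0  bus=[-]  L0: P0=M P1=I  mem[L0]=36
22. P1: load  L0  bus=[BusRd]  L0: P0=O P1=S  mem[L0]=36
23. P0: load  L0  bus=[-]  L0: P0=O P1=S  mem[L0]=36
24. P1: store L1 := 94  bus=[BusRdX,Flush]  L1: P0=I P1=M  mem[L1]=95
25. P1: load  L1  bus=[-]  L1: P0=I P1=M  mem[L1]=95
26. P1: load  L0  bus=[-]  L0: P0=O P1=S  mem[L0]=36
27. P0: load  L1  bus=[BusRd]  L1: P0=S P1=O  mem[L1]=95
28. P0: store L0 := 61  bus=[BusUpgr]  L0: P0=M P1=I  mem[L0]=36
29. P0: store L1 := 68  bus=[BusUpgr,Flush]  L1: P0=M P1=I  mem[L1]=94

invalidations = 5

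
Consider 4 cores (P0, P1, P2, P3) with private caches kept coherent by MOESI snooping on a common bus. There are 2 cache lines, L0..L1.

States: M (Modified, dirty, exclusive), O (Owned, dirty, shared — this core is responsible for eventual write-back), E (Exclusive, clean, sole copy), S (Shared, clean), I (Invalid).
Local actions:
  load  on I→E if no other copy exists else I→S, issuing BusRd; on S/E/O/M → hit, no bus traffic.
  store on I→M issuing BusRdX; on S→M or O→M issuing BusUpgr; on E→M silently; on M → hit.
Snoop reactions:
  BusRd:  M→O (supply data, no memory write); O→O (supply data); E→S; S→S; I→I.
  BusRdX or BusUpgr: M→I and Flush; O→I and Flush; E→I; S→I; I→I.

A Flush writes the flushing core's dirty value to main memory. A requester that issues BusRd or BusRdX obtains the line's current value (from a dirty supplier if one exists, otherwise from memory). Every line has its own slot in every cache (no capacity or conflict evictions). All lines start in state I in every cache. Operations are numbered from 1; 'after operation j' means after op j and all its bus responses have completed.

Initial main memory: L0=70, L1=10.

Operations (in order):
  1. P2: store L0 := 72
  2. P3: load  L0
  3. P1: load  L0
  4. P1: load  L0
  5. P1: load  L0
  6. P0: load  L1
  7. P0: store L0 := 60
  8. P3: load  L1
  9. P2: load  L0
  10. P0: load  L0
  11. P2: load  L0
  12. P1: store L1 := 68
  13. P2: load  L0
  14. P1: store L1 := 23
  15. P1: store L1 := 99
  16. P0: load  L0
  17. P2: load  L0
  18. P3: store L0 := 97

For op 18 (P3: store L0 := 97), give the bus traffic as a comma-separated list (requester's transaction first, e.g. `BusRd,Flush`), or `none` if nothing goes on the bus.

  op1 P2: store L0 := 72 → I/I/M/I on L0; bus BusRdX; mem=70
  op2 P3: load  L0 → I/I/O/S on L0; bus BusRd; mem=70
  op3 P1: load  L0 → I/S/O/S on L0; bus BusRd; mem=70
  op4 P1: load  L0 → I/S/O/S on L0; bus (none); mem=70
  op5 P1: load  L0 → I/S/O/S on L0; bus (none); mem=70
  op6 P0: load  L1 → E/I/I/I on L1; bus BusRd; mem=10
  op7 P0: store L0 := 60 → M/I/I/I on L0; bus BusRdX Flush; mem=72
  op8 P3: load  L1 → S/I/I/S on L1; bus BusRd; mem=10
  op9 P2: load  L0 → O/I/S/I on L0; bus BusRd; mem=72
  op10 P0: load  L0 → O/I/S/I on L0; bus (none); mem=72
  op11 P2: load  L0 → O/I/S/I on L0; bus (none); mem=72
  op12 P1: store L1 := 68 → I/M/I/I on L1; bus BusRdX; mem=10
  op13 P2: load  L0 → O/I/S/I on L0; bus (none); mem=72
  op14 P1: store L1 := 23 → I/M/I/I on L1; bus (none); mem=10
  op15 P1: store L1 := 99 → I/M/I/I on L1; bus (none); mem=10
  op16 P0: load  L0 → O/I/S/I on L0; bus (none); mem=72
  op17 P2: load  L0 → O/I/S/I on L0; bus (none); mem=72
  op18 P3: store L0 := 97 → I/I/I/M on L0; bus BusRdX Flush; mem=60

bus = BusRdX,Flush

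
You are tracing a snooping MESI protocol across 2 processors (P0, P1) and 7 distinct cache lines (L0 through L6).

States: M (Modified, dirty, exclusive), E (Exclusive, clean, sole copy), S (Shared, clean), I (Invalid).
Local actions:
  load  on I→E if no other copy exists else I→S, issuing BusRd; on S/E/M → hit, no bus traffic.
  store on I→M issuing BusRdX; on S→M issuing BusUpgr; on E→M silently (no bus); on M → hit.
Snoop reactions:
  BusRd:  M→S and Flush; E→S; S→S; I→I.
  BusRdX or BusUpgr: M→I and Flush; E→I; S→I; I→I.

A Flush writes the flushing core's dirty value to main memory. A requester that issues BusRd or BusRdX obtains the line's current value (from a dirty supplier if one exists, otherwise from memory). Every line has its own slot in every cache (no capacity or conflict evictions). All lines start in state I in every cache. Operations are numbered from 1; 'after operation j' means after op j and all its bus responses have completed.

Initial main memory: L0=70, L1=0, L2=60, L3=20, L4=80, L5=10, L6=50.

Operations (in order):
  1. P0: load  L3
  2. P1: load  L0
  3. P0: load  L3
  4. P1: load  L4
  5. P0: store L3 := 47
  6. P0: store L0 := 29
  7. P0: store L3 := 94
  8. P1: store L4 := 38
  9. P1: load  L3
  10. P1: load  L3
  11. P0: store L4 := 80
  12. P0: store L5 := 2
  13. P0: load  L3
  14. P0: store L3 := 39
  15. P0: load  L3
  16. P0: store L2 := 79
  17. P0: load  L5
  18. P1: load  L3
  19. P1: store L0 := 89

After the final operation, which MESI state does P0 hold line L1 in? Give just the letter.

state = I

  op1 P0: load  L3 → E/I on L3; bus BusRd; mem=20
  op2 P1: load  L0 → I/E on L0; bus BusRd; mem=70
  op3 P0: load  L3 → E/I on L3; bus (none); mem=20
  op4 P1: load  L4 → I/E on L4; bus BusRd; mem=80
  op5 P0: store L3 := 47 → M/I on L3; bus (none); mem=20
  op6 P0: store L0 := 29 → M/I on L0; bus BusRdX; mem=70
  op7 P0: store L3 := 94 → M/I on L3; bus (none); mem=20
  op8 P1: store L4 := 38 → I/M on L4; bus (none); mem=80
  op9 P1: load  L3 → S/S on L3; bus BusRd Flush; mem=94
  op10 P1: load  L3 → S/S on L3; bus (none); mem=94
  op11 P0: store L4 := 80 → M/I on L4; bus BusRdX Flush; mem=38
  op12 P0: store L5 := 2 → M/I on L5; bus BusRdX; mem=10
  op13 P0: load  L3 → S/S on L3; bus (none); mem=94
  op14 P0: store L3 := 39 → M/I on L3; bus BusUpgr; mem=94
  op15 P0: load  L3 → M/I on L3; bus (none); mem=94
  op16 P0: store L2 := 79 → M/I on L2; bus BusRdX; mem=60
  op17 P0: load  L5 → M/I on L5; bus (none); mem=10
  op18 P1: load  L3 → S/S on L3; bus BusRd Flush; mem=39
  op19 P1: store L0 := 89 → I/M on L0; bus BusRdX Flush; mem=29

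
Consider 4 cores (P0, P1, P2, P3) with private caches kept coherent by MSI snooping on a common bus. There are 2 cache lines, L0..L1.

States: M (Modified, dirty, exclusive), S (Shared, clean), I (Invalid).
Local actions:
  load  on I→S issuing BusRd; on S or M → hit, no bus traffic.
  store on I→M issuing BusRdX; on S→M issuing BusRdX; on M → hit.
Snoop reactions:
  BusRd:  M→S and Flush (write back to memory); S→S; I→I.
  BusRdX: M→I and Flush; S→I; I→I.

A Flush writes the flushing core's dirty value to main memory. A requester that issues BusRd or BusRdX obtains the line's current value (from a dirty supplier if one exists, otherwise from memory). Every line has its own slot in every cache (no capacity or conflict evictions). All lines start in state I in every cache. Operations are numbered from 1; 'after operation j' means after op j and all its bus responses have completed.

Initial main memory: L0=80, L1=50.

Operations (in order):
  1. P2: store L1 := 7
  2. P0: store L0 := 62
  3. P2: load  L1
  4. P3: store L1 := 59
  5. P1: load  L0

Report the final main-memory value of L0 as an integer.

memory[L0] = 62

step 1: P2: store L1 := 7  ⟶  IIMI  (L1)  txn=BusRdX  M[L1]=50
step 2: P0: store L0 := 62  ⟶  MIII  (L0)  txn=BusRdX  M[L0]=80
step 3: P2: load  L1  ⟶  IIMI  (L1)  txn=∅  M[L1]=50
step 4: P3: store L1 := 59  ⟶  IIIM  (L1)  txn=BusRdX+Flush  M[L1]=7
step 5: P1: load  L0  ⟶  SSII  (L0)  txn=BusRd+Flush  M[L0]=62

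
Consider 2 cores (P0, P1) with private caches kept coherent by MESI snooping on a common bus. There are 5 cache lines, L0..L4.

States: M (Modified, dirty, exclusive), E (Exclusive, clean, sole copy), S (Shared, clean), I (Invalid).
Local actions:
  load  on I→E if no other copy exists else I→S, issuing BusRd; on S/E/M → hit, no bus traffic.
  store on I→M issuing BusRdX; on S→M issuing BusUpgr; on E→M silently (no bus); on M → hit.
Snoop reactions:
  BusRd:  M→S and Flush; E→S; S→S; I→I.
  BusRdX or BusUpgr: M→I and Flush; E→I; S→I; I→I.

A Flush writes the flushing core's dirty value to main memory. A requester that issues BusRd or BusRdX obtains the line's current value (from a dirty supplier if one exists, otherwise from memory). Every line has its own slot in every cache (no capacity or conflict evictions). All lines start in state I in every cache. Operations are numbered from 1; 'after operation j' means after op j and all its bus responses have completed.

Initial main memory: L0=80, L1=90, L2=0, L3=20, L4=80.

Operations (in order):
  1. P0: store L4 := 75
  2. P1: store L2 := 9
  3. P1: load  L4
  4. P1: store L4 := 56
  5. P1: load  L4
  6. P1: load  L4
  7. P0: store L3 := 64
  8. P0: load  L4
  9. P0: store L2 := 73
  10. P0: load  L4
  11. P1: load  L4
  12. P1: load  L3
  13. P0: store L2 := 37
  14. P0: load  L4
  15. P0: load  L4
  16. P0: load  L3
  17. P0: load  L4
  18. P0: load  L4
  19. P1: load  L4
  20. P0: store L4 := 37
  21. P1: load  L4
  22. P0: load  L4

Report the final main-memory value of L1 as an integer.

memory[L1] = 90

  op1 P0: store L4 := 75 → M/I on L4; bus BusRdX; mem=80
  op2 P1: store L2 := 9 → I/M on L2; bus BusRdX; mem=0
  op3 P1: load  L4 → S/S on L4; bus BusRd Flush; mem=75
  op4 P1: store L4 := 56 → I/M on L4; bus BusUpgr; mem=75
  op5 P1: load  L4 → I/M on L4; bus (none); mem=75
  op6 P1: load  L4 → I/M on L4; bus (none); mem=75
  op7 P0: store L3 := 64 → M/I on L3; bus BusRdX; mem=20
  op8 P0: load  L4 → S/S on L4; bus BusRd Flush; mem=56
  op9 P0: store L2 := 73 → M/I on L2; bus BusRdX Flush; mem=9
  op10 P0: load  L4 → S/S on L4; bus (none); mem=56
  op11 P1: load  L4 → S/S on L4; bus (none); mem=56
  op12 P1: load  L3 → S/S on L3; bus BusRd Flush; mem=64
  op13 P0: store L2 := 37 → M/I on L2; bus (none); mem=9
  op14 P0: load  L4 → S/S on L4; bus (none); mem=56
  op15 P0: load  L4 → S/S on L4; bus (none); mem=56
  op16 P0: load  L3 → S/S on L3; bus (none); mem=64
  op17 P0: load  L4 → S/S on L4; bus (none); mem=56
  op18 P0: load  L4 → S/S on L4; bus (none); mem=56
  op19 P1: load  L4 → S/S on L4; bus (none); mem=56
  op20 P0: store L4 := 37 → M/I on L4; bus BusUpgr; mem=56
  op21 P1: load  L4 → S/S on L4; bus BusRd Flush; mem=37
  op22 P0: load  L4 → S/S on L4; bus (none); mem=37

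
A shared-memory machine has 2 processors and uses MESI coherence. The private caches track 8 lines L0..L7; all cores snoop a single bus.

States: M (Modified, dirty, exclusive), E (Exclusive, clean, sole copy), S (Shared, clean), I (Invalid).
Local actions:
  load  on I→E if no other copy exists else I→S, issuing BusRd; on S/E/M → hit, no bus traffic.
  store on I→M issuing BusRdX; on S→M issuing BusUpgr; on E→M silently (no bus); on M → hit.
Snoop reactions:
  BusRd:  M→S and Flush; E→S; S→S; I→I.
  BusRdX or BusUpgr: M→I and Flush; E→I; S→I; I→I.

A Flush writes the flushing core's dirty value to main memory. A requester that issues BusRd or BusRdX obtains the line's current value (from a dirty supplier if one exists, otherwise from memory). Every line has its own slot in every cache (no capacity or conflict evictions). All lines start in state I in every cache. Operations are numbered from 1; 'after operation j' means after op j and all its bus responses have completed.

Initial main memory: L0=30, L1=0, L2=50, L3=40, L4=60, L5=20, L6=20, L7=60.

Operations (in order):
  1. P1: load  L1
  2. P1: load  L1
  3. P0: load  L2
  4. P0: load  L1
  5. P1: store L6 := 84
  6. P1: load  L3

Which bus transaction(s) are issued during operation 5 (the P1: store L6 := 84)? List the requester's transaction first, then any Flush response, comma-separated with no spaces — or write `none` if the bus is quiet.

bus = BusRdX

1. P1: load  L1  bus=[BusRd]  L1: P0=I P1=E  mem[L1]=0
2. P1: load  L1  bus=[-]  L1: P0=I P1=E  mem[L1]=0
3. P0: load  L2  bus=[BusRd]  L2: P0=E P1=I  mem[L2]=50
4. P0: load  L1  bus=[BusRd]  L1: P0=S P1=S  mem[L1]=0
5. P1: store L6 := 84  bus=[BusRdX]  L6: P0=I P1=M  mem[L6]=20
6. P1: load  L3  bus=[BusRd]  L3: P0=I P1=E  mem[L3]=40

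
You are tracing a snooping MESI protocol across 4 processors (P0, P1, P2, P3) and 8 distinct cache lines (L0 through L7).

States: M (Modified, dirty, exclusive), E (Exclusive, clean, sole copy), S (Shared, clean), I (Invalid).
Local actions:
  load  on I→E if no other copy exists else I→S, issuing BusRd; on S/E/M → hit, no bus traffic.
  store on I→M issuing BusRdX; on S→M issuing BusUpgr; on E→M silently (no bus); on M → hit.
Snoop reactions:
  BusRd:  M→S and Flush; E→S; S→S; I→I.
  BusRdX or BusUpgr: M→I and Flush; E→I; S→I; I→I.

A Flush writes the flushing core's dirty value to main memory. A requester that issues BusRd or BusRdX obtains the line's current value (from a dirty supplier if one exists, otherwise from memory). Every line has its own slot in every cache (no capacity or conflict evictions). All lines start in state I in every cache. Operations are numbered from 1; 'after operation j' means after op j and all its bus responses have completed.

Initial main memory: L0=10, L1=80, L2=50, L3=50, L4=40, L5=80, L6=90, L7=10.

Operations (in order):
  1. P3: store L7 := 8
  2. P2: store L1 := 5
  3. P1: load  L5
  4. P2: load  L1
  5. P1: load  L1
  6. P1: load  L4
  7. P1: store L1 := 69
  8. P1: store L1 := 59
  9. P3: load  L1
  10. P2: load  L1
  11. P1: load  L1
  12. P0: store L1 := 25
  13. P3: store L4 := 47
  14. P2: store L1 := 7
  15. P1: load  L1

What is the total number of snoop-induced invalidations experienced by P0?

invalidations = 1

[1] P3: store L7 := 8 | P0:I, P1:I, P2:I, P3:M(8) | bus: BusRdX
[2] P2: store L1 := 5 | P0:I, P1:I, P2:M(5), P3:I | bus: BusRdX
[3] P1: load  L5 | P0:I, P1:E(80), P2:I, P3:I | bus: BusRd
[4] P2: load  L1 | P0:I, P1:I, P2:M(5), P3:I | bus: none
[5] P1: load  L1 | P0:I, P1:S(5), P2:S(5), P3:I | bus: BusRd,Flush
[6] P1: load  L4 | P0:I, P1:E(40), P2:I, P3:I | bus: BusRd
[7] P1: store L1 := 69 | P0:I, P1:M(69), P2:I, P3:I | bus: BusUpgr
[8] P1: store L1 := 59 | P0:I, P1:M(59), P2:I, P3:I | bus: none
[9] P3: load  L1 | P0:I, P1:S(59), P2:I, P3:S(59) | bus: BusRd,Flush
[10] P2: load  L1 | P0:I, P1:S(59), P2:S(59), P3:S(59) | bus: BusRd
[11] P1: load  L1 | P0:I, P1:S(59), P2:S(59), P3:S(59) | bus: none
[12] P0: store L1 := 25 | P0:M(25), P1:I, P2:I, P3:I | bus: BusRdX
[13] P3: store L4 := 47 | P0:I, P1:I, P2:I, P3:M(47) | bus: BusRdX
[14] P2: store L1 := 7 | P0:I, P1:I, P2:M(7), P3:I | bus: BusRdX,Flush
[15] P1: load  L1 | P0:I, P1:S(7), P2:S(7), P3:I | bus: BusRd,Flush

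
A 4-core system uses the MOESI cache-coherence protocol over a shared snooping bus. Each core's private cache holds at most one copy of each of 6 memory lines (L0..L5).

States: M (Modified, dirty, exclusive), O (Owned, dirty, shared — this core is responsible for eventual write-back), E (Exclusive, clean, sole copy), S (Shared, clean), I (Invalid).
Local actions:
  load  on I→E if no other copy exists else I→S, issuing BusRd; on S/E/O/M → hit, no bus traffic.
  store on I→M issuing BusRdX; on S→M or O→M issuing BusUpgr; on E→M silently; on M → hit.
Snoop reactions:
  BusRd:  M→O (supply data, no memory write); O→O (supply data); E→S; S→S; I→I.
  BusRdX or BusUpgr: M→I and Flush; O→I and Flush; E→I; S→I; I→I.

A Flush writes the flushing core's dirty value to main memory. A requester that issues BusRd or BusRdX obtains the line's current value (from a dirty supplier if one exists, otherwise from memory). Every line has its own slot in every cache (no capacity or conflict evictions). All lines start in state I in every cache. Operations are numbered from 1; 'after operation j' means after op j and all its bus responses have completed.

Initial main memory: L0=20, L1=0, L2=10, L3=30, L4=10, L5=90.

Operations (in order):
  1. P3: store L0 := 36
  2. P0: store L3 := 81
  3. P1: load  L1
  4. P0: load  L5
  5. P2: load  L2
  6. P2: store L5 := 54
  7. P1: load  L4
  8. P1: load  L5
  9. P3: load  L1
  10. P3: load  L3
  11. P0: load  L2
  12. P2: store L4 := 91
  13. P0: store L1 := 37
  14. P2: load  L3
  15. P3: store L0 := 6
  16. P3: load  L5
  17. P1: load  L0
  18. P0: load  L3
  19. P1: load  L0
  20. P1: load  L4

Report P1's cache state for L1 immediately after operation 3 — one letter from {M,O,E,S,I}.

state = E

[1] P3: store L0 := 36 | P0:I, P1:I, P2:I, P3:M(36) | bus: BusRdX
[2] P0: store L3 := 81 | P0:M(81), P1:I, P2:I, P3:I | bus: BusRdX
[3] P1: load  L1 | P0:I, P1:E(0), P2:I, P3:I | bus: BusRd
[4] P0: load  L5 | P0:E(90), P1:I, P2:I, P3:I | bus: BusRd
[5] P2: load  L2 | P0:I, P1:I, P2:E(10), P3:I | bus: BusRd
[6] P2: store L5 := 54 | P0:I, P1:I, P2:M(54), P3:I | bus: BusRdX
[7] P1: load  L4 | P0:I, P1:E(10), P2:I, P3:I | bus: BusRd
[8] P1: load  L5 | P0:I, P1:S(54), P2:O(54), P3:I | bus: BusRd
[9] P3: load  L1 | P0:I, P1:S(0), P2:I, P3:S(0) | bus: BusRd
[10] P3: load  L3 | P0:O(81), P1:I, P2:I, P3:S(81) | bus: BusRd
[11] P0: load  L2 | P0:S(10), P1:I, P2:S(10), P3:I | bus: BusRd
[12] P2: store L4 := 91 | P0:I, P1:I, P2:M(91), P3:I | bus: BusRdX
[13] P0: store L1 := 37 | P0:M(37), P1:I, P2:I, P3:I | bus: BusRdX
[14] P2: load  L3 | P0:O(81), P1:I, P2:S(81), P3:S(81) | bus: BusRd
[15] P3: store L0 := 6 | P0:I, P1:I, P2:I, P3:M(6) | bus: none
[16] P3: load  L5 | P0:I, P1:S(54), P2:O(54), P3:S(54) | bus: BusRd
[17] P1: load  L0 | P0:I, P1:S(6), P2:I, P3:O(6) | bus: BusRd
[18] P0: load  L3 | P0:O(81), P1:I, P2:S(81), P3:S(81) | bus: none
[19] P1: load  L0 | P0:I, P1:S(6), P2:I, P3:O(6) | bus: none
[20] P1: load  L4 | P0:I, P1:S(91), P2:O(91), P3:I | bus: BusRd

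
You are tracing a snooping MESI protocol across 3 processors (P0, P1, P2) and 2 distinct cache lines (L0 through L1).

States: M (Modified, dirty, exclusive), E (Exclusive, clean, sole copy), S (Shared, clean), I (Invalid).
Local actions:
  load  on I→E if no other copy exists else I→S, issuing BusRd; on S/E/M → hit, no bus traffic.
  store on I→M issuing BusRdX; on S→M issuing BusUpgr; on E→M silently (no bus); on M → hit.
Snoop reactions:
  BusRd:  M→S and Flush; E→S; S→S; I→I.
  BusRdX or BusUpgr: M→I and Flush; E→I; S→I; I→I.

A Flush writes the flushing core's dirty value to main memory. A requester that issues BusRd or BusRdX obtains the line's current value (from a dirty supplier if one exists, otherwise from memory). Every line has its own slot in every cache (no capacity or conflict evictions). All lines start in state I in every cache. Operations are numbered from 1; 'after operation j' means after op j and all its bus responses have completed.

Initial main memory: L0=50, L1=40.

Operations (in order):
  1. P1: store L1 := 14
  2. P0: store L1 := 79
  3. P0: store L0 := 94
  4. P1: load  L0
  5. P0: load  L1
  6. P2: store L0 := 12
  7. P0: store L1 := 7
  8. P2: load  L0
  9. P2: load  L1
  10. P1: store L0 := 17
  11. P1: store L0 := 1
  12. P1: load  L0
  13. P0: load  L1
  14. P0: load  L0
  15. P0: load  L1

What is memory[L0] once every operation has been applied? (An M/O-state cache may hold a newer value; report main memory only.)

step 1: P1: store L1 := 14  ⟶  IMI  (L1)  txn=BusRdX  M[L1]=40
step 2: P0: store L1 := 79  ⟶  MII  (L1)  txn=BusRdX+Flush  M[L1]=14
step 3: P0: store L0 := 94  ⟶  MII  (L0)  txn=BusRdX  M[L0]=50
step 4: P1: load  L0  ⟶  SSI  (L0)  txn=BusRd+Flush  M[L0]=94
step 5: P0: load  L1  ⟶  MII  (L1)  txn=∅  M[L1]=14
step 6: P2: store L0 := 12  ⟶  IIM  (L0)  txn=BusRdX  M[L0]=94
step 7: P0: store L1 := 7  ⟶  MII  (L1)  txn=∅  M[L1]=14
step 8: P2: load  L0  ⟶  IIM  (L0)  txn=∅  M[L0]=94
step 9: P2: load  L1  ⟶  SIS  (L1)  txn=BusRd+Flush  M[L1]=7
step 10: P1: store L0 := 17  ⟶  IMI  (L0)  txn=BusRdX+Flush  M[L0]=12
step 11: P1: store L0 := 1  ⟶  IMI  (L0)  txn=∅  M[L0]=12
step 12: P1: load  L0  ⟶  IMI  (L0)  txn=∅  M[L0]=12
step 13: P0: load  L1  ⟶  SIS  (L1)  txn=∅  M[L1]=7
step 14: P0: load  L0  ⟶  SSI  (L0)  txn=BusRd+Flush  M[L0]=1
step 15: P0: load  L1  ⟶  SIS  (L1)  txn=∅  M[L1]=7

memory[L0] = 1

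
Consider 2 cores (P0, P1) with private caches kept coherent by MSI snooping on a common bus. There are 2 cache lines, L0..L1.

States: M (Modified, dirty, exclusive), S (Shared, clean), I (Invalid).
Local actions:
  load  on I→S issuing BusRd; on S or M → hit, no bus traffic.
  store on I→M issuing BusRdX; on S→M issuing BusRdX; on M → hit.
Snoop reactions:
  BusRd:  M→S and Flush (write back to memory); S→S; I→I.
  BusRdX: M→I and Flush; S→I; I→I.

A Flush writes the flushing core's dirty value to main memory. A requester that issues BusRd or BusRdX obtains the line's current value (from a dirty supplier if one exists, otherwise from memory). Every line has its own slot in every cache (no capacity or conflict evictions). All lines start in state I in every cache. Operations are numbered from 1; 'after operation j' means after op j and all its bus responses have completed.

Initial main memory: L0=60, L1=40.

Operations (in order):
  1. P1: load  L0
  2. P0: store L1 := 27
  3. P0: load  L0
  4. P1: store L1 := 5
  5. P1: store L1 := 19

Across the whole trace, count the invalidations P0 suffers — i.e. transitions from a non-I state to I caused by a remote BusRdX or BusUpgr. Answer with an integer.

invalidations = 1

  op1 P1: load  L0 → I/S on L0; bus BusRd; mem=60
  op2 P0: store L1 := 27 → M/I on L1; bus BusRdX; mem=40
  op3 P0: load  L0 → S/S on L0; bus BusRd; mem=60
  op4 P1: store L1 := 5 → I/M on L1; bus BusRdX Flush; mem=27
  op5 P1: store L1 := 19 → I/M on L1; bus (none); mem=27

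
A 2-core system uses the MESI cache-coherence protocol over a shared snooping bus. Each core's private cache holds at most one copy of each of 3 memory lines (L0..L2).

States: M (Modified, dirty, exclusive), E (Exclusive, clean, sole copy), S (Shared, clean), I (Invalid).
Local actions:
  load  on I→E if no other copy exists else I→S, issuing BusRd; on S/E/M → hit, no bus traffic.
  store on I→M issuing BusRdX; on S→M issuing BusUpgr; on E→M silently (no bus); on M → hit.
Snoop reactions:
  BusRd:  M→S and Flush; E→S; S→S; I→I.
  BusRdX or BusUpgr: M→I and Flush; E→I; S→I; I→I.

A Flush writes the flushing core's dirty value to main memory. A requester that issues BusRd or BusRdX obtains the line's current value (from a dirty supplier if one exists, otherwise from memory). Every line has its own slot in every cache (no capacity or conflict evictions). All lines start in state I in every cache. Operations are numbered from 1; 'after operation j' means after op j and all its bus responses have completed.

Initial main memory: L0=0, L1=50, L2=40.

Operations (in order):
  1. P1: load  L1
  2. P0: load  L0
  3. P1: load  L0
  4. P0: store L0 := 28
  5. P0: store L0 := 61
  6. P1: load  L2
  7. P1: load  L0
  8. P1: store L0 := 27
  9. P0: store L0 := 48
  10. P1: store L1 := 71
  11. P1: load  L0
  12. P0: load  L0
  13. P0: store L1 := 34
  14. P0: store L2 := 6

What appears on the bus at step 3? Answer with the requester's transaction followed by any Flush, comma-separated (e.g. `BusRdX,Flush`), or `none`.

bus = BusRd

1. P1: load  L1  bus=[BusRd]  L1: P0=I P1=E  mem[L1]=50
2. P0: load  L0  bus=[BusRd]  L0: P0=E P1=I  mem[L0]=0
3. P1: load  L0  bus=[BusRd]  L0: P0=S P1=S  mem[L0]=0
4. P0: store L0 := 28  bus=[BusUpgr]  L0: P0=M P1=I  mem[L0]=0
5. P0: store L0 := 61  bus=[-]  L0: P0=M P1=I  mem[L0]=0
6. P1: load  L2  bus=[BusRd]  L2: P0=I P1=E  mem[L2]=40
7. P1: load  L0  bus=[BusRd,Flush]  L0: P0=S P1=S  mem[L0]=61
8. P1: store L0 := 27  bus=[BusUpgr]  L0: P0=I P1=M  mem[L0]=61
9. P0: store L0 := 48  bus=[BusRdX,Flush]  L0: P0=M P1=I  mem[L0]=27
10. P1: store L1 := 71  bus=[-]  L1: P0=I P1=M  mem[L1]=50
11. P1: load  L0  bus=[BusRd,Flush]  L0: P0=S P1=S  mem[L0]=48
12. P0: load  L0  bus=[-]  L0: P0=S P1=S  mem[L0]=48
13. P0: store L1 := 34  bus=[BusRdX,Flush]  L1: P0=M P1=I  mem[L1]=71
14. P0: store L2 := 6  bus=[BusRdX]  L2: P0=M P1=I  mem[L2]=40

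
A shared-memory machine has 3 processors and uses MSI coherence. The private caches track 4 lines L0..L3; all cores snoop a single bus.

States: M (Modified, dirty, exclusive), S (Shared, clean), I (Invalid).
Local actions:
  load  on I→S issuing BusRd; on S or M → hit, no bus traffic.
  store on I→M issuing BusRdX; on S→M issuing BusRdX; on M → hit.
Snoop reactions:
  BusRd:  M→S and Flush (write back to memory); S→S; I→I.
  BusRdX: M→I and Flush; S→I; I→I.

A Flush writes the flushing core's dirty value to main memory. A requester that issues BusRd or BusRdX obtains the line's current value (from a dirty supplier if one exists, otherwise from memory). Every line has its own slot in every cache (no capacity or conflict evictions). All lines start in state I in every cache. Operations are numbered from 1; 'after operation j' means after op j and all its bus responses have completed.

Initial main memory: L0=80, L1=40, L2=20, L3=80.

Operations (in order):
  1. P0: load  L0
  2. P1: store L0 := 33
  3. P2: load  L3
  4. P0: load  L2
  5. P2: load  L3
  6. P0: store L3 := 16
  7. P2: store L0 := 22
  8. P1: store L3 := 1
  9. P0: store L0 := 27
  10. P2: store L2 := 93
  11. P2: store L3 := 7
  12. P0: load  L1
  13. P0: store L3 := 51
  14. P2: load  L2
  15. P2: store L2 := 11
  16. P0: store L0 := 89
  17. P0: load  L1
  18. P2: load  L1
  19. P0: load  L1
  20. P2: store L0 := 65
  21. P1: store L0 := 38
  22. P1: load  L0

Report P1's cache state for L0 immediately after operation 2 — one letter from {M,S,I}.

state = M

1. P0: load  L0  bus=[BusRd]  L0: P0=S P1=I P2=I  mem[L0]=80
2. P1: store L0 := 33  bus=[BusRdX]  L0: P0=I P1=M P2=I  mem[L0]=80
3. P2: load  L3  bus=[BusRd]  L3: P0=I P1=I P2=S  mem[L3]=80
4. P0: load  L2  bus=[BusRd]  L2: P0=S P1=I P2=I  mem[L2]=20
5. P2: load  L3  bus=[-]  L3: P0=I P1=I P2=S  mem[L3]=80
6. P0: store L3 := 16  bus=[BusRdX]  L3: P0=M P1=I P2=I  mem[L3]=80
7. P2: store L0 := 22  bus=[BusRdX,Flush]  L0: P0=I P1=I P2=M  mem[L0]=33
8. P1: store L3 := 1  bus=[BusRdX,Flush]  L3: P0=I P1=M P2=I  mem[L3]=16
9. P0: store L0 := 27  bus=[BusRdX,Flush]  L0: P0=M P1=I P2=I  mem[L0]=22
10. P2: store L2 := 93  bus=[BusRdX]  L2: P0=I P1=I P2=M  mem[L2]=20
11. P2: store L3 := 7  bus=[BusRdX,Flush]  L3: P0=I P1=I P2=M  mem[L3]=1
12. P0: load  L1  bus=[BusRd]  L1: P0=S P1=I P2=I  mem[L1]=40
13. P0: store L3 := 51  bus=[BusRdX,Flush]  L3: P0=M P1=I P2=I  mem[L3]=7
14. P2: load  L2  bus=[-]  L2: P0=I P1=I P2=M  mem[L2]=20
15. P2: store L2 := 11  bus=[-]  L2: P0=I P1=I P2=M  mem[L2]=20
16. P0: store L0 := 89  bus=[-]  L0: P0=M P1=I P2=I  mem[L0]=22
17. P0: load  L1  bus=[-]  L1: P0=S P1=I P2=I  mem[L1]=40
18. P2: load  L1  bus=[BusRd]  L1: P0=S P1=I P2=S  mem[L1]=40
19. P0: load  L1  bus=[-]  L1: P0=S P1=I P2=S  mem[L1]=40
20. P2: store L0 := 65  bus=[BusRdX,Flush]  L0: P0=I P1=I P2=M  mem[L0]=89
21. P1: store L0 := 38  bus=[BusRdX,Flush]  L0: P0=I P1=M P2=I  mem[L0]=65
22. P1: load  L0  bus=[-]  L0: P0=I P1=M P2=I  mem[L0]=65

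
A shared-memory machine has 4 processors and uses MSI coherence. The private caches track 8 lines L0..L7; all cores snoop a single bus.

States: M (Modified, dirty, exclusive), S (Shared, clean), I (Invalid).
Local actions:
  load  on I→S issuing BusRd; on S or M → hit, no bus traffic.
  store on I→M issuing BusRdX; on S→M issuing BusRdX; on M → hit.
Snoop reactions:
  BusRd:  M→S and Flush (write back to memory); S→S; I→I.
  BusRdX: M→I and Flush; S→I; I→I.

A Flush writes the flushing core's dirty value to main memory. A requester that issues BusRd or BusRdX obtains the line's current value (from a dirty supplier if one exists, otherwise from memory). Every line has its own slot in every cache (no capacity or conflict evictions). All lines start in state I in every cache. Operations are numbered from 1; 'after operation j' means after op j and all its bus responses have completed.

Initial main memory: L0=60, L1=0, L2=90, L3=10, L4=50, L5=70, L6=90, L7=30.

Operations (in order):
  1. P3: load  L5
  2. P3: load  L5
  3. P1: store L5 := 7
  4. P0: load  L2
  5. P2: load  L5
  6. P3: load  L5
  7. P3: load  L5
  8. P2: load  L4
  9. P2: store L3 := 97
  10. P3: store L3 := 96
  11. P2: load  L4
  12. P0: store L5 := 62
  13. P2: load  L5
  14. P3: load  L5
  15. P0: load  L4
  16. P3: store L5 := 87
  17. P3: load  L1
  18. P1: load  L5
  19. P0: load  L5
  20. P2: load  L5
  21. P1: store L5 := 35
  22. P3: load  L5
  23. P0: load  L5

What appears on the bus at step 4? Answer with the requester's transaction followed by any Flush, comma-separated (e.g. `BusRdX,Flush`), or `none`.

bus = BusRd

step 1: P3: load  L5  ⟶  IIIS  (L5)  txn=BusRd  M[L5]=70
step 2: P3: load  L5  ⟶  IIIS  (L5)  txn=∅  M[L5]=70
step 3: P1: store L5 := 7  ⟶  IMII  (L5)  txn=BusRdX  M[L5]=70
step 4: P0: load  L2  ⟶  SIII  (L2)  txn=BusRd  M[L2]=90
step 5: P2: load  L5  ⟶  ISSI  (L5)  txn=BusRd+Flush  M[L5]=7
step 6: P3: load  L5  ⟶  ISSS  (L5)  txn=BusRd  M[L5]=7
step 7: P3: load  L5  ⟶  ISSS  (L5)  txn=∅  M[L5]=7
step 8: P2: load  L4  ⟶  IISI  (L4)  txn=BusRd  M[L4]=50
step 9: P2: store L3 := 97  ⟶  IIMI  (L3)  txn=BusRdX  M[L3]=10
step 10: P3: store L3 := 96  ⟶  IIIM  (L3)  txn=BusRdX+Flush  M[L3]=97
step 11: P2: load  L4  ⟶  IISI  (L4)  txn=∅  M[L4]=50
step 12: P0: store L5 := 62  ⟶  MIII  (L5)  txn=BusRdX  M[L5]=7
step 13: P2: load  L5  ⟶  SISI  (L5)  txn=BusRd+Flush  M[L5]=62
step 14: P3: load  L5  ⟶  SISS  (L5)  txn=BusRd  M[L5]=62
step 15: P0: load  L4  ⟶  SISI  (L4)  txn=BusRd  M[L4]=50
step 16: P3: store L5 := 87  ⟶  IIIM  (L5)  txn=BusRdX  M[L5]=62
step 17: P3: load  L1  ⟶  IIIS  (L1)  txn=BusRd  M[L1]=0
step 18: P1: load  L5  ⟶  ISIS  (L5)  txn=BusRd+Flush  M[L5]=87
step 19: P0: load  L5  ⟶  SSIS  (L5)  txn=BusRd  M[L5]=87
step 20: P2: load  L5  ⟶  SSSS  (L5)  txn=BusRd  M[L5]=87
step 21: P1: store L5 := 35  ⟶  IMII  (L5)  txn=BusRdX  M[L5]=87
step 22: P3: load  L5  ⟶  ISIS  (L5)  txn=BusRd+Flush  M[L5]=35
step 23: P0: load  L5  ⟶  SSIS  (L5)  txn=BusRd  M[L5]=35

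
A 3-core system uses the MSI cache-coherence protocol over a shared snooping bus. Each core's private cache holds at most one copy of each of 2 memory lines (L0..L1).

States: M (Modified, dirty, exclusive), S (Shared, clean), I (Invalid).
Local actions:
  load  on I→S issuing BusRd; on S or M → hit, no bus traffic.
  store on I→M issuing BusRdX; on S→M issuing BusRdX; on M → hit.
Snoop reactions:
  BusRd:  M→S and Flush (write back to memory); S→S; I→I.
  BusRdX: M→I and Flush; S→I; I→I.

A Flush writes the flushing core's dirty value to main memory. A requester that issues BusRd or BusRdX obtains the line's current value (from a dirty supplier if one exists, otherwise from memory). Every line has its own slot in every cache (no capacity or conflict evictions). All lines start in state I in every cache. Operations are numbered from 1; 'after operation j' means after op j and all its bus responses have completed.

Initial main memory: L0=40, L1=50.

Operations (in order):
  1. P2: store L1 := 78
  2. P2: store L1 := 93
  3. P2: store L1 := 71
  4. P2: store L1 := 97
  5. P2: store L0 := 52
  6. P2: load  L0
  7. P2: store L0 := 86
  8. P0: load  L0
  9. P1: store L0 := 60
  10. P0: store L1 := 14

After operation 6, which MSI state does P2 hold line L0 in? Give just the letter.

state = M

step 1: P2: store L1 := 78  ⟶  IIM  (L1)  txn=BusRdX  M[L1]=50
step 2: P2: store L1 := 93  ⟶  IIM  (L1)  txn=∅  M[L1]=50
step 3: P2: store L1 := 71  ⟶  IIM  (L1)  txn=∅  M[L1]=50
step 4: P2: store L1 := 97  ⟶  IIM  (L1)  txn=∅  M[L1]=50
step 5: P2: store L0 := 52  ⟶  IIM  (L0)  txn=BusRdX  M[L0]=40
step 6: P2: load  L0  ⟶  IIM  (L0)  txn=∅  M[L0]=40
step 7: P2: store L0 := 86  ⟶  IIM  (L0)  txn=∅  M[L0]=40
step 8: P0: load  L0  ⟶  SIS  (L0)  txn=BusRd+Flush  M[L0]=86
step 9: P1: store L0 := 60  ⟶  IMI  (L0)  txn=BusRdX  M[L0]=86
step 10: P0: store L1 := 14  ⟶  MII  (L1)  txn=BusRdX+Flush  M[L1]=97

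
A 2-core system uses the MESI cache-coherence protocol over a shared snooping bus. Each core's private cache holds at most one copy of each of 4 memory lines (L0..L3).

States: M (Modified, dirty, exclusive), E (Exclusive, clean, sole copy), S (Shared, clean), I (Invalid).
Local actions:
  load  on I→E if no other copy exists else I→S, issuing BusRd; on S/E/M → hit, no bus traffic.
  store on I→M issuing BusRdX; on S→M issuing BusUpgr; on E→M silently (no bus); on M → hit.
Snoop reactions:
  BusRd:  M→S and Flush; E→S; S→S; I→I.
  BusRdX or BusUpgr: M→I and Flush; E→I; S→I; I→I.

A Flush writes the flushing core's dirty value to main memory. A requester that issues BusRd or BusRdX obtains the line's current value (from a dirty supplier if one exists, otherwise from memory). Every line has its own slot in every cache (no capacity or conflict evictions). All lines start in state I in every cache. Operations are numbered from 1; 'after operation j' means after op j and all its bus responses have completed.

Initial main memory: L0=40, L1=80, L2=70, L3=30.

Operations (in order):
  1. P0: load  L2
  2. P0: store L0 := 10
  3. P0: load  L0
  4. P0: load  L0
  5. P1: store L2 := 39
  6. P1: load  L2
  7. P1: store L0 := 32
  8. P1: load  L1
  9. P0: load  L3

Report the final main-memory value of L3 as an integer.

[1] P0: load  L2 | P0:E(70), P1:I | bus: BusRd
[2] P0: store L0 := 10 | P0:M(10), P1:I | bus: BusRdX
[3] P0: load  L0 | P0:M(10), P1:I | bus: none
[4] P0: load  L0 | P0:M(10), P1:I | bus: none
[5] P1: store L2 := 39 | P0:I, P1:M(39) | bus: BusRdX
[6] P1: load  L2 | P0:I, P1:M(39) | bus: none
[7] P1: store L0 := 32 | P0:I, P1:M(32) | bus: BusRdX,Flush
[8] P1: load  L1 | P0:I, P1:E(80) | bus: BusRd
[9] P0: load  L3 | P0:E(30), P1:I | bus: BusRd

memory[L3] = 30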